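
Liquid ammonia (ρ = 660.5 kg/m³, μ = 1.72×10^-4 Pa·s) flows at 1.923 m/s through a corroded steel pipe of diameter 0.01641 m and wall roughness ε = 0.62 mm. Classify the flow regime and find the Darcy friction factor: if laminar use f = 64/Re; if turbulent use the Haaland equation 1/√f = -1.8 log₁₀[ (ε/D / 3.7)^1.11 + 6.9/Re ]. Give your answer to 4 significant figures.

Re = ρVD/μ = 660.5·1.923·0.01641/0.000172 = 1.212e+05.
Re > 4000 → turbulent. ε/D = 0.00062/0.01641 = 0.0378; Haaland: 1/√f = -1.8 log₁₀[0.00617 + 5.69e-05] = 3.971, so f = 0.06343.

f ≈ 0.06343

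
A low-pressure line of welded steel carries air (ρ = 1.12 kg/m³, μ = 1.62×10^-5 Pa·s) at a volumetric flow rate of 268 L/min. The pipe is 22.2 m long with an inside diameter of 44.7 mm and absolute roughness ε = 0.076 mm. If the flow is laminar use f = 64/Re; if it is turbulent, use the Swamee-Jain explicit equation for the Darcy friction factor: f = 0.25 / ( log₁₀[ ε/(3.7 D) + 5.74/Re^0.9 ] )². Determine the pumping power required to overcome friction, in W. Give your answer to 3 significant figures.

P ≈ 0.350 W

Q = 268 L/min = 268/60000 = 0.004467 m³/s.
Cross-sectional area A = πD²/4 = π(0.0447)²/4 = 0.001569 m²; mean velocity V = Q/A = 0.004467/0.001569 = 2.846 m/s.
Reynolds number Re = ρVD/μ = 1.12 · 2.846 · 0.0447 / 1.62e-05 = 8796.
Re > 4000 → turbulent. Relative roughness ε/D = 7.6e-05/0.0447 = 0.0017. Swamee-Jain: f = 0.25/(log₁₀[0.0017/3.7 + 5.74/8796^0.9])² = 0.25/(log₁₀[0.00046 + 0.00162])² = 0.25/(-2.682)² = 0.03475.
Darcy-Weisbach: ΔP = f(L/D)(ρV²/2) = 0.03475·(22.2/0.0447)·(1.12·2.846²/2) = 0.03475·496.6·4.537 = 78.29 Pa.
Pumping power P = QΔP = 0.004467·78.29 = 0.3497 W = 0.350 W.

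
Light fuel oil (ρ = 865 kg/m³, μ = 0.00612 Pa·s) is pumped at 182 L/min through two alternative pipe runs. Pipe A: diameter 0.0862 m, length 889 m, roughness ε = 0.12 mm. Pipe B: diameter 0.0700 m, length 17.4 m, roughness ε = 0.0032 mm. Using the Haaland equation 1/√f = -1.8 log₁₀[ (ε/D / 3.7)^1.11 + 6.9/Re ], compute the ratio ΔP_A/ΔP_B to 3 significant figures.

ΔP_A/ΔP_B ≈ 19.9

Pipe A: V = Q/A = 0.003033/0.005836 = 0.5198 m/s; Re = 6333; ε/D = 0.00139; Haaland → f = 0.0366; ΔP_A = f(L/D)(ρV²/2) = 4.411e+04 Pa.
Pipe B: V = Q/A = 0.003033/0.003848 = 0.7882 m/s; Re = 7798; ε/D = 4.57e-05; Haaland → f = 0.03315; ΔP_B = f(L/D)(ρV²/2) = 2214 Pa.
ΔP_A/ΔP_B = 4.411e+04/2214 = 19.9.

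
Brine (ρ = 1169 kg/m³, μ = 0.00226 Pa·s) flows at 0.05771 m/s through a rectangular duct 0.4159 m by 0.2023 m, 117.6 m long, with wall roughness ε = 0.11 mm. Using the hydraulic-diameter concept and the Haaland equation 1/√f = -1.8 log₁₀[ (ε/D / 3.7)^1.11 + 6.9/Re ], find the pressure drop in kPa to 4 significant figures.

Hydraulic diameter D_h = 4A/P = 4·(0.4159·0.2023)/(2·(0.4159+0.2023)) = 0.3365/1.236 = 0.2722 m.
Re = ρVD_h/μ = 1169·0.05771·0.2722/0.00226 = 8125.
ε/D_h = 0.00011/0.2722 = 0.000404; Haaland gives 1/√f = -1.8 log₁₀[4e-05+0.000849] = 5.492, so f = 0.03316.
ΔP = f(L/D_h)(ρV²/2) = 0.03316·117.6/0.2722·1.947 = 27.89 Pa.
ΔP = 0.02789 kPa.

ΔP ≈ 0.02789 kPa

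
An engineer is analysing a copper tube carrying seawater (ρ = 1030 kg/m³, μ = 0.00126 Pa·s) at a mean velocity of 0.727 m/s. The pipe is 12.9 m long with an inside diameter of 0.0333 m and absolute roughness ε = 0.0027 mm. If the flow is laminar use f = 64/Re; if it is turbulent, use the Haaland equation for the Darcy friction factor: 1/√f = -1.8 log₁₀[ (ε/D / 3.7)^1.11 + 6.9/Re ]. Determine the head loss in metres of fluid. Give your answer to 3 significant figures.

h_f ≈ 0.271 m

Reynolds number Re = ρVD/μ = 1030 · 0.727 · 0.0333 / 0.00126 = 1.979e+04.
Re > 4000 → turbulent. Relative roughness ε/D = 2.7e-06/0.0333 = 8.11e-05. Haaland: 1/√f = -1.8 log₁₀[(8.11e-05/3.7)^1.11 + 6.9/1.979e+04] = -1.8 log₁₀[6.73e-06 + 0.000349] = 6.209, so f = 0.02594.
Darcy-Weisbach: ΔP = f(L/D)(ρV²/2) = 0.02594·(12.9/0.0333)·(1030·0.727²/2) = 0.02594·387.4·272.2 = 2735 Pa.
Head loss h_f = ΔP/(ρg) = 2735/(1030·9.81) = 0.271 m.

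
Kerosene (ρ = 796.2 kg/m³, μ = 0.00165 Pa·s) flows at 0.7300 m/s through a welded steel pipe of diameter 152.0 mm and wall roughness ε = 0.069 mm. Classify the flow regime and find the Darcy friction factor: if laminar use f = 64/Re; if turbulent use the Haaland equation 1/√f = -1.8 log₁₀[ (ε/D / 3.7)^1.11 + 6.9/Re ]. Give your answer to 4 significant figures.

Re = ρVD/μ = 796.2·0.73·0.152/0.00165 = 5.354e+04.
Re > 4000 → turbulent. ε/D = 6.9e-05/0.152 = 0.000454; Haaland: 1/√f = -1.8 log₁₀[4.56e-05 + 0.000129] = 6.765, so f = 0.02185.

f ≈ 0.02185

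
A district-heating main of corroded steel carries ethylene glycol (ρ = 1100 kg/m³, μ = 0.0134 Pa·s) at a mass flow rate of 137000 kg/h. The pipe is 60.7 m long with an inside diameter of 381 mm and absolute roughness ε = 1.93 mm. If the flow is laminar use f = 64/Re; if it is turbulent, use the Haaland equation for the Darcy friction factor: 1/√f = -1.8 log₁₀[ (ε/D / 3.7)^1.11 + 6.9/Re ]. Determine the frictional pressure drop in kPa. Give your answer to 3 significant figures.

ṁ = 137000 kg/h = 137000/3600 = 38.06 kg/s.
A = πD²/4 = π(0.381)²/4 = 0.114 m²; mean velocity V = ṁ/(ρA) = 38.06/(1100 · 0.114) = 0.3034 m/s.
Reynolds number Re = ρVD/μ = 1100 · 0.3034 · 0.381 / 0.0134 = 9491.
Re > 4000 → turbulent. Relative roughness ε/D = 0.00193/0.381 = 0.00507. Haaland: 1/√f = -1.8 log₁₀[(0.00507/3.7)^1.11 + 6.9/9491] = -1.8 log₁₀[0.000663 + 0.000727] = 5.143, so f = 0.03781.
Darcy-Weisbach: ΔP = f(L/D)(ρV²/2) = 0.03781·(60.7/0.381)·(1100·0.3034²/2) = 0.03781·159.3·50.64 = 305.1 Pa.
ΔP = 305.1 Pa = 0.305 kPa.

ΔP ≈ 0.305 kPa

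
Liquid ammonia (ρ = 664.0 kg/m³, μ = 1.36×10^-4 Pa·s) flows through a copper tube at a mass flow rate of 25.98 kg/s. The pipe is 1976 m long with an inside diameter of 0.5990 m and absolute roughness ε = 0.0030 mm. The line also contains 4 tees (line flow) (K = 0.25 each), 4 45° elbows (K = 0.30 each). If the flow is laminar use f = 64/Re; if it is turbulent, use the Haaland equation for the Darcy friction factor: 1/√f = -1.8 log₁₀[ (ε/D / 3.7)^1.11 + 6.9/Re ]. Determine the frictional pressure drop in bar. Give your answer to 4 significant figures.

ΔP ≈ 0.003014 bar

A = πD²/4 = π(0.599)²/4 = 0.2818 m²; mean velocity V = ṁ/(ρA) = 25.98/(664 · 0.2818) = 0.1388 m/s.
Reynolds number Re = ρVD/μ = 664 · 0.1388 · 0.599 / 0.000136 = 4.061e+05.
Re > 4000 → turbulent. Relative roughness ε/D = 3e-06/0.599 = 5.01e-06. Haaland: 1/√f = -1.8 log₁₀[(5.01e-06/3.7)^1.11 + 6.9/4.061e+05] = -1.8 log₁₀[3.06e-07 + 1.7e-05] = 8.572, so f = 0.01361.
Total minor-loss coefficient ΣK = 4·0.25 + 4·0.3 = 2.2.
ΔP = [f·L/D + ΣK]·(ρV²/2) = [0.01361·1976/0.599 + 2.2]·(664·0.1388²/2) = [44.9 + 2.2]·6.4 = 301.4 Pa.
ΔP = 301.4 Pa = 0.003014 bar.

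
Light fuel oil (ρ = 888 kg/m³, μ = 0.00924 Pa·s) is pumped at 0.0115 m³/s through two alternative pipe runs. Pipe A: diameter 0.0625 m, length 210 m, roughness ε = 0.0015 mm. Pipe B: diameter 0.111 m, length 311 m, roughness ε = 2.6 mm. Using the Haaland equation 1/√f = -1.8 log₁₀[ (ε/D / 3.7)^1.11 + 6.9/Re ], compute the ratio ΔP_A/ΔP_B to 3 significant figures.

ΔP_A/ΔP_B ≈ 5.48

Pipe A: V = Q/A = 0.0115/0.003068 = 3.748 m/s; Re = 2.251e+04; ε/D = 2.4e-05; Haaland → f = 0.02504; ΔP_A = f(L/D)(ρV²/2) = 5.248e+05 Pa.
Pipe B: V = Q/A = 0.0115/0.009677 = 1.188 m/s; Re = 1.268e+04; ε/D = 0.0234; Haaland → f = 0.0545; ΔP_B = f(L/D)(ρV²/2) = 9.576e+04 Pa.
ΔP_A/ΔP_B = 5.248e+05/9.576e+04 = 5.48.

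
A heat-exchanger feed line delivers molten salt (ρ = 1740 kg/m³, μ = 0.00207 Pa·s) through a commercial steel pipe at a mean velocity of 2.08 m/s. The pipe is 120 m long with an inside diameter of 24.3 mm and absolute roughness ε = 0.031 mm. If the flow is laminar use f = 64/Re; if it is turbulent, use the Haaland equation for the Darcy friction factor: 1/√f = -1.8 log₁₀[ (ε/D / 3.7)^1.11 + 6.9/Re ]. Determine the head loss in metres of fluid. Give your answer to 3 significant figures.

Reynolds number Re = ρVD/μ = 1740 · 2.08 · 0.0243 / 0.00207 = 4.249e+04.
Re > 4000 → turbulent. Relative roughness ε/D = 3.1e-05/0.0243 = 0.00128. Haaland: 1/√f = -1.8 log₁₀[(0.00128/3.7)^1.11 + 6.9/4.249e+04] = -1.8 log₁₀[0.000143 + 0.000162] = 6.326, so f = 0.02499.
Darcy-Weisbach: ΔP = f(L/D)(ρV²/2) = 0.02499·(120/0.0243)·(1740·2.08²/2) = 0.02499·4938·3764 = 4.645e+05 Pa.
Head loss h_f = ΔP/(ρg) = 4.645e+05/(1740·9.81) = 27.2 m.

h_f ≈ 27.2 m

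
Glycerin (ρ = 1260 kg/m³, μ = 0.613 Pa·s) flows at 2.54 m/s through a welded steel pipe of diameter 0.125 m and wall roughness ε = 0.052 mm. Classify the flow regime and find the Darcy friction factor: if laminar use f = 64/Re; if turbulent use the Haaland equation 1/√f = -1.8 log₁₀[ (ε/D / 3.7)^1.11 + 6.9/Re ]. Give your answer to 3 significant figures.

f ≈ 0.0981

Re = ρVD/μ = 1260·2.54·0.125/0.613 = 652.6.
Re < 2300 → laminar, so f = 64/Re = 0.09807 (roughness is irrelevant in laminar flow).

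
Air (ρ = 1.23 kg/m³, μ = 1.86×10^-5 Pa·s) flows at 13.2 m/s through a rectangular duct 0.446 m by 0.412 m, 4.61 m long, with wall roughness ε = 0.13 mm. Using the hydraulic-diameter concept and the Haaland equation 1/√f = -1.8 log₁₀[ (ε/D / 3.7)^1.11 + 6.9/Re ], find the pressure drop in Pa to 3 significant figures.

Hydraulic diameter D_h = 4A/P = 4·(0.446·0.412)/(2·(0.446+0.412)) = 0.735/1.716 = 0.4283 m.
Re = ρVD_h/μ = 1.23·13.2·0.4283/1.86e-05 = 3.739e+05.
ε/D_h = 0.00013/0.4283 = 0.000304; Haaland gives 1/√f = -1.8 log₁₀[2.91e-05+1.85e-05] = 7.78, so f = 0.01652.
ΔP = f(L/D_h)(ρV²/2) = 0.01652·4.61/0.4283·107.2 = 19.05 Pa.

ΔP ≈ 19.1 Pa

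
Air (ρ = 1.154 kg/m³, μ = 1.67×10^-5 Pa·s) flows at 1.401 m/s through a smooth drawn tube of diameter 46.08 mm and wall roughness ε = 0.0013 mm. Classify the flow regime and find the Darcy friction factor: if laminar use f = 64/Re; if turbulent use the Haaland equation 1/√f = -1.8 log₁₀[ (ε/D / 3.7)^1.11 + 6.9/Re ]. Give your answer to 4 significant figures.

Re = ρVD/μ = 1.154·1.401·0.04608/1.67e-05 = 4461.
Re > 4000 → turbulent. ε/D = 1.3e-06/0.04608 = 2.82e-05; Haaland: 1/√f = -1.8 log₁₀[2.09e-06 + 0.00155] = 5.058, so f = 0.03909.

f ≈ 0.03909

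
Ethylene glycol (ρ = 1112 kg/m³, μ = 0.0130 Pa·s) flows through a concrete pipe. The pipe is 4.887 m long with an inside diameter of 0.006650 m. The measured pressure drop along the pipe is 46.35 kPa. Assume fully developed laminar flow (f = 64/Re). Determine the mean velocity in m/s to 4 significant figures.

For laminar flow, f = 64/Re with Re = ρVD/μ, so Darcy-Weisbach reduces to ΔP = 32μLV/D². Solving for V: V = ΔP·D²/(32μL) = 4.635e+04·(0.00665)²/(32·0.013·4.887) = 1.008 m/s.
Check: Re = ρVD/μ = 1112·1.008·0.00665/0.013 = 573.5 < 2300, so the laminar assumption holds.

V ≈ 1.008 m/s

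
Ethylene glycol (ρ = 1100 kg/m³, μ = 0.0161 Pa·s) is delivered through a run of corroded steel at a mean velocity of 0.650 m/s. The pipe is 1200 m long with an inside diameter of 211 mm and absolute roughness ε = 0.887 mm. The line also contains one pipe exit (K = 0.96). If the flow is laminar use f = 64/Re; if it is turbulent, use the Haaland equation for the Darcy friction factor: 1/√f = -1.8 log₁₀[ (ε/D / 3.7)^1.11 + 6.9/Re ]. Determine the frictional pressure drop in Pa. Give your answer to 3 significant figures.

Reynolds number Re = ρVD/μ = 1100 · 0.65 · 0.211 / 0.0161 = 9370.
Re > 4000 → turbulent. Relative roughness ε/D = 0.000887/0.211 = 0.0042. Haaland: 1/√f = -1.8 log₁₀[(0.0042/3.7)^1.11 + 6.9/9370] = -1.8 log₁₀[0.000539 + 0.000736] = 5.21, so f = 0.03684.
Total minor-loss coefficient ΣK = 1·0.96 = 0.96.
ΔP = [f·L/D + ΣK]·(ρV²/2) = [0.03684·1200/0.211 + 0.96]·(1100·0.65²/2) = [209.5 + 0.96]·232.4 = 4.891e+04 Pa.

ΔP ≈ 48900 Pa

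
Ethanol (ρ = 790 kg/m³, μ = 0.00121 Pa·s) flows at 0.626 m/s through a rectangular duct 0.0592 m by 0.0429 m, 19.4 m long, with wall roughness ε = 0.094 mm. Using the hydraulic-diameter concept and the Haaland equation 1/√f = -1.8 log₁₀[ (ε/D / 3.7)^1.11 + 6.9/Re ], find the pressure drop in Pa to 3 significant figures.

Hydraulic diameter D_h = 4A/P = 4·(0.0592·0.0429)/(2·(0.0592+0.0429)) = 0.01016/0.2042 = 0.04975 m.
Re = ρVD_h/μ = 790·0.626·0.04975/0.00121 = 2.033e+04.
ε/D_h = 9.4e-05/0.04975 = 0.00189; Haaland gives 1/√f = -1.8 log₁₀[0.000222+0.000339] = 5.852, so f = 0.0292.
ΔP = f(L/D_h)(ρV²/2) = 0.0292·19.4/0.04975·154.8 = 1763 Pa.

ΔP ≈ 1760 Pa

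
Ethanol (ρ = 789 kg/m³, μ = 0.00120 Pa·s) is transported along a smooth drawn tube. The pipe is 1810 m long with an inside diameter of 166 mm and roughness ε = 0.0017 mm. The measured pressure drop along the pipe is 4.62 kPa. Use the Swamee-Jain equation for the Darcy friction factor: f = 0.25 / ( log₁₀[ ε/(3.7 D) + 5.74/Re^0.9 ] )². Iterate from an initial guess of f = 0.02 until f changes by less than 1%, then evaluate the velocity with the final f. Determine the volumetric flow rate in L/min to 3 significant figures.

Q ≈ 269 L/min

Rearranging Darcy-Weisbach: V = √(2·ΔP·D/(f·L·ρ)). With ε/D = 1.7e-06/0.166 = 1.02e-05, iterate starting from f = 0.02:
  f = 0.02 → V = √(2·4620·0.166/(0.02·1810·789)) = 0.2317 m/s; Re = ρVD/μ = 2.529e+04; f → 0.02439
  f = 0.02439 → V = 0.2099 m/s; Re = 2.291e+04; f → 0.02498
  f = 0.02498 → V = 0.2073 m/s; Re = 2.263e+04; f → 0.02506
Converged (Δf/f < 1%). With the final f = 0.02506: V = √(2·4620·0.166/(0.02506·1810·789)) = 0.207 m/s.
Q = V·A = 0.207·(π/4·0.166²) = 0.004481 m³/s = 269 L/min.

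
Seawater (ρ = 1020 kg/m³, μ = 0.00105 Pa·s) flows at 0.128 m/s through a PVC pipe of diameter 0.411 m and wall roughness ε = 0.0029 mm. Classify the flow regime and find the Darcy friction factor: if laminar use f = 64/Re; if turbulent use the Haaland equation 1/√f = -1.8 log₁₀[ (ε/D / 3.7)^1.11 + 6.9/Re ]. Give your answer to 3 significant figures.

Re = ρVD/μ = 1020·0.128·0.411/0.00105 = 5.11e+04.
Re > 4000 → turbulent. ε/D = 2.9e-06/0.411 = 7.06e-06; Haaland: 1/√f = -1.8 log₁₀[4.48e-07 + 0.000135] = 6.963, so f = 0.02063.

f ≈ 0.0206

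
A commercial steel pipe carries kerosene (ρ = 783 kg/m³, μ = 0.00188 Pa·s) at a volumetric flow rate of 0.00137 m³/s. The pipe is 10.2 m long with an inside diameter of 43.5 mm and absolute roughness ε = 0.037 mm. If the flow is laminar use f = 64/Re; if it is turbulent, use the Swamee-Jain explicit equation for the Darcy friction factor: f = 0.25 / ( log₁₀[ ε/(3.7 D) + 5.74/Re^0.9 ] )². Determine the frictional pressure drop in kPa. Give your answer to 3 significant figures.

Cross-sectional area A = πD²/4 = π(0.0435)²/4 = 0.001486 m²; mean velocity V = Q/A = 0.00137/0.001486 = 0.9218 m/s.
Reynolds number Re = ρVD/μ = 783 · 0.9218 · 0.0435 / 0.00188 = 1.67e+04.
Re > 4000 → turbulent. Relative roughness ε/D = 3.7e-05/0.0435 = 0.000851. Swamee-Jain: f = 0.25/(log₁₀[0.000851/3.7 + 5.74/1.67e+04^0.9])² = 0.25/(log₁₀[0.00023 + 0.000909])² = 0.25/(-2.944)² = 0.02885.
Darcy-Weisbach: ΔP = f(L/D)(ρV²/2) = 0.02885·(10.2/0.0435)·(783·0.9218²/2) = 0.02885·234.5·332.7 = 2251 Pa.
ΔP = 2251 Pa = 2.25 kPa.

ΔP ≈ 2.25 kPa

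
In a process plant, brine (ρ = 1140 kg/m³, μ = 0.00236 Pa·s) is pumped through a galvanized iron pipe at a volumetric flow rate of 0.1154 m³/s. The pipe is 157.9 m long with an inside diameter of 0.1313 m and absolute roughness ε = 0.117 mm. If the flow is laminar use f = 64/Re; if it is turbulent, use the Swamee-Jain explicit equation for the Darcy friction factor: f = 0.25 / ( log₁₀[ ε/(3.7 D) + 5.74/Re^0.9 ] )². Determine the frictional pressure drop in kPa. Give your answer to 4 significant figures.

ΔP ≈ 986.7 kPa

Cross-sectional area A = πD²/4 = π(0.1313)²/4 = 0.01354 m²; mean velocity V = Q/A = 0.1154/0.01354 = 8.523 m/s.
Reynolds number Re = ρVD/μ = 1140 · 8.523 · 0.1313 / 0.00236 = 5.406e+05.
Re > 4000 → turbulent. Relative roughness ε/D = 0.000117/0.1313 = 0.000891. Swamee-Jain: f = 0.25/(log₁₀[0.000891/3.7 + 5.74/5.406e+05^0.9])² = 0.25/(log₁₀[0.000241 + 3.98e-05])² = 0.25/(-3.552)² = 0.01982.
Darcy-Weisbach: ΔP = f(L/D)(ρV²/2) = 0.01982·(157.9/0.1313)·(1140·8.523²/2) = 0.01982·1203·4.14e+04 = 9.867e+05 Pa.
ΔP = 9.867e+05 Pa = 986.7 kPa.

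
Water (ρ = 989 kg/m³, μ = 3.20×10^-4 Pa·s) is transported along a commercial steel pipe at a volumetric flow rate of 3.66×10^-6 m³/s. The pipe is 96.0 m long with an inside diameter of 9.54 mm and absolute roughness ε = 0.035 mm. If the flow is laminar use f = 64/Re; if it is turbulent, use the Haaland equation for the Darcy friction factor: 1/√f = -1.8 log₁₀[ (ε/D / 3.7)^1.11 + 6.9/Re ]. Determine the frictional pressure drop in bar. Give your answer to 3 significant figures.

ΔP ≈ 0.00553 bar

Cross-sectional area A = πD²/4 = π(0.00954)²/4 = 7.148e-05 m²; mean velocity V = Q/A = 3.66e-06/7.148e-05 = 0.0512 m/s.
Reynolds number Re = ρVD/μ = 989 · 0.0512 · 0.00954 / 0.00032 = 1510.
Re < 2300 → laminar flow, so f = 64/Re = 64/1510 = 0.04239 (the turbulent correlation is not needed).
Darcy-Weisbach: ΔP = f(L/D)(ρV²/2) = 0.04239·(96/0.00954)·(989·0.0512²/2) = 0.04239·1.006e+04·1.296 = 553.1 Pa.
ΔP = 553.1 Pa = 0.00553 bar.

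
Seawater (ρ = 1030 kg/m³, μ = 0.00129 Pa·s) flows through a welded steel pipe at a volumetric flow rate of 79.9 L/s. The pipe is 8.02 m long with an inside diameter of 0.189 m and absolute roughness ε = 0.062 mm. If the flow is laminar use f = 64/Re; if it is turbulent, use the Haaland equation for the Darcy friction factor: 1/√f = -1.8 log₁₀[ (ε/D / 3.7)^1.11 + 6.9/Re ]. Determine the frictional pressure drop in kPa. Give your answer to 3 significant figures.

Q = 79.9 L/s = 79.9/1000 = 0.0799 m³/s.
Cross-sectional area A = πD²/4 = π(0.189)²/4 = 0.02806 m²; mean velocity V = Q/A = 0.0799/0.02806 = 2.848 m/s.
Reynolds number Re = ρVD/μ = 1030 · 2.848 · 0.189 / 0.00129 = 4.298e+05.
Re > 4000 → turbulent. Relative roughness ε/D = 6.2e-05/0.189 = 0.000328. Haaland: 1/√f = -1.8 log₁₀[(0.000328/3.7)^1.11 + 6.9/4.298e+05] = -1.8 log₁₀[3.18e-05 + 1.61e-05] = 7.777, so f = 0.01654.
Darcy-Weisbach: ΔP = f(L/D)(ρV²/2) = 0.01654·(8.02/0.189)·(1030·2.848²/2) = 0.01654·42.43·4177 = 2931 Pa.
ΔP = 2931 Pa = 2.93 kPa.

ΔP ≈ 2.93 kPa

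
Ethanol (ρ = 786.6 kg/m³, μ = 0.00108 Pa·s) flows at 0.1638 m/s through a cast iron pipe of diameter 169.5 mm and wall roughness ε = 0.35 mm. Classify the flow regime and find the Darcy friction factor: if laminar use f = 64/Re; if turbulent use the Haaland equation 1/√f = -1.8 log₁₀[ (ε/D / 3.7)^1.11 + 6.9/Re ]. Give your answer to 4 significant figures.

f ≈ 0.02955

Re = ρVD/μ = 786.6·0.1638·0.1695/0.00108 = 2.022e+04.
Re > 4000 → turbulent. ε/D = 0.00035/0.1695 = 0.00206; Haaland: 1/√f = -1.8 log₁₀[0.000245 + 0.000341] = 5.818, so f = 0.02955.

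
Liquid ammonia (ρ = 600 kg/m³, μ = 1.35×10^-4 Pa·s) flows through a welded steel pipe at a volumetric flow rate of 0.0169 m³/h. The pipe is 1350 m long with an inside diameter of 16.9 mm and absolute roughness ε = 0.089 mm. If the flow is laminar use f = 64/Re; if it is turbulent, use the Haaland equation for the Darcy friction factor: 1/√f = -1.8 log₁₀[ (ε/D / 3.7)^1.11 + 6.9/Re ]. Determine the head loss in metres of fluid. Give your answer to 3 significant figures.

Q = 0.0169 m³/h = 0.0169/3600 = 4.694e-06 m³/s.
Cross-sectional area A = πD²/4 = π(0.0169)²/4 = 0.0002243 m²; mean velocity V = Q/A = 4.694e-06/0.0002243 = 0.02093 m/s.
Reynolds number Re = ρVD/μ = 600 · 0.02093 · 0.0169 / 0.000135 = 1572.
Re < 2300 → laminar flow, so f = 64/Re = 64/1572 = 0.04072 (the turbulent correlation is not needed).
Darcy-Weisbach: ΔP = f(L/D)(ρV²/2) = 0.04072·(1350/0.0169)·(600·0.02093²/2) = 0.04072·7.988e+04·0.1314 = 427.3 Pa.
Head loss h_f = ΔP/(ρg) = 427.3/(600·9.81) = 0.0726 m.

h_f ≈ 0.0726 m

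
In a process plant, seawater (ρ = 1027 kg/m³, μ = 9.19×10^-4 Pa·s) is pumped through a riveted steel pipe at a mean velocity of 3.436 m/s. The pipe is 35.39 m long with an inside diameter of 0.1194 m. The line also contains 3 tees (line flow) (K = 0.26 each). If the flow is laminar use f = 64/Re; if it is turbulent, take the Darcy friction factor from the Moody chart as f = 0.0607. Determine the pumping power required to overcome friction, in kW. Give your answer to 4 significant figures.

P ≈ 4.378 kW

Reynolds number Re = ρVD/μ = 1027 · 3.436 · 0.1194 / 0.000919 = 4.585e+05.
Re > 4000 → turbulent; use the Moody-chart value f = 0.0607.
Total minor-loss coefficient ΣK = 3·0.26 = 0.78.
ΔP = [f·L/D + ΣK]·(ρV²/2) = [0.0607·35.39/0.1194 + 0.78]·(1027·3.436²/2) = [17.99 + 0.78]·6062 = 1.138e+05 Pa.
Q = V·A = 3.436·0.0112 = 0.03847 m³/s.
Pumping power P = QΔP = 0.03847·1.138e+05 = 4378.2 W = 4.378 kW.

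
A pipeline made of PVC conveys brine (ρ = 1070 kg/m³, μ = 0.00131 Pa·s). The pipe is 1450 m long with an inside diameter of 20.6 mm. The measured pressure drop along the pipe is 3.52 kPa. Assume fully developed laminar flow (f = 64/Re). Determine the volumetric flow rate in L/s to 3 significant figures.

Q ≈ 0.00819 L/s

For laminar flow, f = 64/Re with Re = ρVD/μ, so Darcy-Weisbach reduces to ΔP = 32μLV/D². Solving for V: V = ΔP·D²/(32μL) = 3520·(0.0206)²/(32·0.00131·1450) = 0.02457 m/s.
Check: Re = ρVD/μ = 1070·0.02457·0.0206/0.00131 = 413.5 < 2300, so the laminar assumption holds.
Q = V·A = 0.02457·(π/4·0.0206²) = 8.191e-06 m³/s = 0.00819 L/s.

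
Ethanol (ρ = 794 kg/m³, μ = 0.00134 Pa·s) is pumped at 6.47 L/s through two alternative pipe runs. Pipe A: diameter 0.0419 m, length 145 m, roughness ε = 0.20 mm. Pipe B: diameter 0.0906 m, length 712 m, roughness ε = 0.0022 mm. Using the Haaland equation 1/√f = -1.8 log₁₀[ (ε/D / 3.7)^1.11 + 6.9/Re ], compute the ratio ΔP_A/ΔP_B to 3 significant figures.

ΔP_A/ΔP_B ≈ 14.5

Pipe A: V = Q/A = 0.00647/0.001379 = 4.692 m/s; Re = 1.165e+05; ε/D = 0.00477; Haaland → f = 0.03076; ΔP_A = f(L/D)(ρV²/2) = 9.305e+05 Pa.
Pipe B: V = Q/A = 0.00647/0.006447 = 1.004 m/s; Re = 5.388e+04; ε/D = 2.43e-05; Haaland → f = 0.02043; ΔP_B = f(L/D)(ρV²/2) = 6.421e+04 Pa.
ΔP_A/ΔP_B = 9.305e+05/6.421e+04 = 14.5.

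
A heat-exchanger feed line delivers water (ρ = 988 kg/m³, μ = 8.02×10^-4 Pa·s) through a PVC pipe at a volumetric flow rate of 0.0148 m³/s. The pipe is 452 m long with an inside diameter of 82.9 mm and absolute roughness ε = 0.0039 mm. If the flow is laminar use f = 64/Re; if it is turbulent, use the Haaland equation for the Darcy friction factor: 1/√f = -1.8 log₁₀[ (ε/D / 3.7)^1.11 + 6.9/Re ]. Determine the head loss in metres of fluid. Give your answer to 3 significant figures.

Cross-sectional area A = πD²/4 = π(0.0829)²/4 = 0.005398 m²; mean velocity V = Q/A = 0.0148/0.005398 = 2.742 m/s.
Reynolds number Re = ρVD/μ = 988 · 2.742 · 0.0829 / 0.000802 = 2.8e+05.
Re > 4000 → turbulent. Relative roughness ε/D = 3.9e-06/0.0829 = 4.7e-05. Haaland: 1/√f = -1.8 log₁₀[(4.7e-05/3.7)^1.11 + 6.9/2.8e+05] = -1.8 log₁₀[3.68e-06 + 2.46e-05] = 8.186, so f = 0.01492.
Darcy-Weisbach: ΔP = f(L/D)(ρV²/2) = 0.01492·(452/0.0829)·(988·2.742²/2) = 0.01492·5452·3714 = 3.022e+05 Pa.
Head loss h_f = ΔP/(ρg) = 3.022e+05/(988·9.81) = 31.2 m.

h_f ≈ 31.2 m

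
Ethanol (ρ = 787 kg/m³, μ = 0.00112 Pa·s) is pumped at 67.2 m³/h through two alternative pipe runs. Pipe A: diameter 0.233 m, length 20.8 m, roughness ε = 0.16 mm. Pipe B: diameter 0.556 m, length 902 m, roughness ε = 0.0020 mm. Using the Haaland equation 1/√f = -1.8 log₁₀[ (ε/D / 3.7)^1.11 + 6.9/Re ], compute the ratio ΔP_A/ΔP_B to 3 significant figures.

Pipe A: V = Q/A = 0.01867/0.04264 = 0.4378 m/s; Re = 7.168e+04; ε/D = 0.000687; Haaland → f = 0.02167; ΔP_A = f(L/D)(ρV²/2) = 145.9 Pa.
Pipe B: V = Q/A = 0.01867/0.2428 = 0.07688 m/s; Re = 3.004e+04; ε/D = 3.6e-06; Haaland → f = 0.02331; ΔP_B = f(L/D)(ρV²/2) = 87.98 Pa.
ΔP_A/ΔP_B = 145.9/87.98 = 1.66.

ΔP_A/ΔP_B ≈ 1.66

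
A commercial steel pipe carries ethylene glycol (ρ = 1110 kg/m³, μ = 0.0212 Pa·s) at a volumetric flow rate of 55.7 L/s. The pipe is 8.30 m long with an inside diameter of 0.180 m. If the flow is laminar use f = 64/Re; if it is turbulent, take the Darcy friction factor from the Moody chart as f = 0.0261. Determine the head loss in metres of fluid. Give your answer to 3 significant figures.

Q = 55.7 L/s = 55.7/1000 = 0.0557 m³/s.
Cross-sectional area A = πD²/4 = π(0.18)²/4 = 0.02545 m²; mean velocity V = Q/A = 0.0557/0.02545 = 2.189 m/s.
Reynolds number Re = ρVD/μ = 1110 · 2.189 · 0.18 / 0.0212 = 2.063e+04.
Re > 4000 → turbulent; use the Moody-chart value f = 0.0261.
Darcy-Weisbach: ΔP = f(L/D)(ρV²/2) = 0.0261·(8.3/0.18)·(1110·2.189²/2) = 0.0261·46.11·2659 = 3200 Pa.
Head loss h_f = ΔP/(ρg) = 3200/(1110·9.81) = 0.294 m.

h_f ≈ 0.294 m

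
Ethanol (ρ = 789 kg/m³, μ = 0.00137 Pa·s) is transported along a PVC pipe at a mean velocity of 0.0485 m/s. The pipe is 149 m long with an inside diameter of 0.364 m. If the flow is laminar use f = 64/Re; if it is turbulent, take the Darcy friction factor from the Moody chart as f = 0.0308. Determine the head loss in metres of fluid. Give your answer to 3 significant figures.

Reynolds number Re = ρVD/μ = 789 · 0.0485 · 0.364 / 0.00137 = 1.017e+04.
Re > 4000 → turbulent; use the Moody-chart value f = 0.0308.
Darcy-Weisbach: ΔP = f(L/D)(ρV²/2) = 0.0308·(149/0.364)·(789·0.0485²/2) = 0.0308·409.3·0.928 = 11.7 Pa.
Head loss h_f = ΔP/(ρg) = 11.7/(789·9.81) = 0.00151 m.

h_f ≈ 0.00151 m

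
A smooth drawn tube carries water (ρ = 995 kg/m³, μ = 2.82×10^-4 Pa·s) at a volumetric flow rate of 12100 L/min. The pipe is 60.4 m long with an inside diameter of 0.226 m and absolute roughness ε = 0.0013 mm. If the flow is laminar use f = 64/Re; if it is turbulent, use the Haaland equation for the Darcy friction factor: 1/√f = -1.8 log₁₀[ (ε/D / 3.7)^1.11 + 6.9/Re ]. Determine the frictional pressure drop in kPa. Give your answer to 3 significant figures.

Q = 12100 L/min = 12100/60000 = 0.2017 m³/s.
Cross-sectional area A = πD²/4 = π(0.226)²/4 = 0.04011 m²; mean velocity V = Q/A = 0.2017/0.04011 = 5.027 m/s.
Reynolds number Re = ρVD/μ = 995 · 5.027 · 0.226 / 0.000282 = 4.009e+06.
Re > 4000 → turbulent. Relative roughness ε/D = 1.3e-06/0.226 = 5.75e-06. Haaland: 1/√f = -1.8 log₁₀[(5.75e-06/3.7)^1.11 + 6.9/4.009e+06] = -1.8 log₁₀[3.57e-07 + 1.72e-06] = 10.23, so f = 0.009559.
Darcy-Weisbach: ΔP = f(L/D)(ρV²/2) = 0.009559·(60.4/0.226)·(995·5.027²/2) = 0.009559·267.3·1.257e+04 = 3.212e+04 Pa.
ΔP = 3.212e+04 Pa = 32.1 kPa.

ΔP ≈ 32.1 kPa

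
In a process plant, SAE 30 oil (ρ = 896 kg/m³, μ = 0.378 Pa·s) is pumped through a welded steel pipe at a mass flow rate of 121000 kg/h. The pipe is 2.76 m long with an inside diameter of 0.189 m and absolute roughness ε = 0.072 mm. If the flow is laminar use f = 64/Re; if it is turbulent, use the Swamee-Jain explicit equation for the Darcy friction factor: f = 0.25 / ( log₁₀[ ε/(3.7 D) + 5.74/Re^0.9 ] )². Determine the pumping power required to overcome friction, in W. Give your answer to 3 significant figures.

P ≈ 46.9 W

ṁ = 121000 kg/h = 121000/3600 = 33.61 kg/s.
A = πD²/4 = π(0.189)²/4 = 0.02806 m²; mean velocity V = ṁ/(ρA) = 33.61/(896 · 0.02806) = 1.337 m/s.
Reynolds number Re = ρVD/μ = 896 · 1.337 · 0.189 / 0.378 = 599.
Re < 2300 → laminar flow, so f = 64/Re = 64/599 = 0.1068 (the turbulent correlation is not needed).
Darcy-Weisbach: ΔP = f(L/D)(ρV²/2) = 0.1068·(2.76/0.189)·(896·1.337²/2) = 0.1068·14.6·800.9 = 1250 Pa.
Q = ṁ/ρ = 33.61/896 = 0.03751 m³/s.
Pumping power P = QΔP = 0.03751·1250 = 46.88 W = 46.9 W.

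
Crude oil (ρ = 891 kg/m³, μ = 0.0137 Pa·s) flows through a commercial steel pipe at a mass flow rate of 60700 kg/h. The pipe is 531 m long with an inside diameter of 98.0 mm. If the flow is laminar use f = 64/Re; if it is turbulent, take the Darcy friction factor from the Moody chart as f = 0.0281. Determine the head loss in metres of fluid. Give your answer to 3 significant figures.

h_f ≈ 48.8 m

ṁ = 60700 kg/h = 60700/3600 = 16.86 kg/s.
A = πD²/4 = π(0.098)²/4 = 0.007543 m²; mean velocity V = ṁ/(ρA) = 16.86/(891 · 0.007543) = 2.509 m/s.
Reynolds number Re = ρVD/μ = 891 · 2.509 · 0.098 / 0.0137 = 1.599e+04.
Re > 4000 → turbulent; use the Moody-chart value f = 0.0281.
Darcy-Weisbach: ΔP = f(L/D)(ρV²/2) = 0.0281·(531/0.098)·(891·2.509²/2) = 0.0281·5418·2804 = 4.269e+05 Pa.
Head loss h_f = ΔP/(ρg) = 4.269e+05/(891·9.81) = 48.8 m.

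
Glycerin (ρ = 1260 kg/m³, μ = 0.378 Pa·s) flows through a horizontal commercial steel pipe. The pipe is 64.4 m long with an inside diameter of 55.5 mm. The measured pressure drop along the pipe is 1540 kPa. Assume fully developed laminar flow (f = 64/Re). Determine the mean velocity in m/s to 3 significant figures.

V ≈ 6.09 m/s

For laminar flow, f = 64/Re with Re = ρVD/μ, so Darcy-Weisbach reduces to ΔP = 32μLV/D². Solving for V: V = ΔP·D²/(32μL) = 1.54e+06·(0.0555)²/(32·0.378·64.4) = 6.089 m/s.
Check: Re = ρVD/μ = 1260·6.089·0.0555/0.378 = 1127 < 2300, so the laminar assumption holds.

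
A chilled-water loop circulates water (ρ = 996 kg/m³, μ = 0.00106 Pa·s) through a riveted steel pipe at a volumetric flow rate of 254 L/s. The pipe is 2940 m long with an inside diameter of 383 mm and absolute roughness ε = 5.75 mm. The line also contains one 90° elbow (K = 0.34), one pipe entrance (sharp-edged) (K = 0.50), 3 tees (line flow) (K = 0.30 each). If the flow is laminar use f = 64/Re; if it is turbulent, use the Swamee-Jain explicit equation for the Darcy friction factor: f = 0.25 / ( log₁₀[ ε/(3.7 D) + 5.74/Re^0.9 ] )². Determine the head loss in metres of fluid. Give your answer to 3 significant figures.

h_f ≈ 83.8 m

Q = 254 L/s = 254/1000 = 0.254 m³/s.
Cross-sectional area A = πD²/4 = π(0.383)²/4 = 0.1152 m²; mean velocity V = Q/A = 0.254/0.1152 = 2.205 m/s.
Reynolds number Re = ρVD/μ = 996 · 2.205 · 0.383 / 0.00106 = 7.934e+05.
Re > 4000 → turbulent. Relative roughness ε/D = 0.00575/0.383 = 0.015. Swamee-Jain: f = 0.25/(log₁₀[0.015/3.7 + 5.74/7.934e+05^0.9])² = 0.25/(log₁₀[0.00406 + 2.81e-05])² = 0.25/(-2.389)² = 0.04381.
Total minor-loss coefficient ΣK = 1·0.34 + 1·0.5 + 3·0.3 = 1.74.
ΔP = [f·L/D + ΣK]·(ρV²/2) = [0.04381·2940/0.383 + 1.74]·(996·2.205²/2) = [336.3 + 1.74]·2421 = 8.183e+05 Pa.
Head loss h_f = ΔP/(ρg) = 8.183e+05/(996·9.81) = 83.8 m.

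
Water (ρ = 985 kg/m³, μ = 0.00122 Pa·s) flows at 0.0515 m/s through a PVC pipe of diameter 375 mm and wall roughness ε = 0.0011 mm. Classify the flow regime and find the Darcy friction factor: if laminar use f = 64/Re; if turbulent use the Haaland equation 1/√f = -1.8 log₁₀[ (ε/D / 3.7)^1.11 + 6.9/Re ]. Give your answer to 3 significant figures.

Re = ρVD/μ = 985·0.0515·0.375/0.00122 = 1.559e+04.
Re > 4000 → turbulent. ε/D = 1.1e-06/0.375 = 2.93e-06; Haaland: 1/√f = -1.8 log₁₀[1.69e-07 + 0.000443] = 6.037, so f = 0.02744.

f ≈ 0.0274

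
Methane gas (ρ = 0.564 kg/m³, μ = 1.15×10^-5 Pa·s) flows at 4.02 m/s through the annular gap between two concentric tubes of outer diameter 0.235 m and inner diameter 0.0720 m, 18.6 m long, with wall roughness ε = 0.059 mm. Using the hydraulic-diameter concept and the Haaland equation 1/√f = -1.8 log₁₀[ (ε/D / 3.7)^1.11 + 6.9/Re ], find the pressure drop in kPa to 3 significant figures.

Hydraulic diameter D_h = 4A/P = D_o - D_i = 0.235 - 0.072 = 0.163 m.
Re = ρVD_h/μ = 0.564·4.02·0.163/1.15e-05 = 3.214e+04.
ε/D_h = 5.9e-05/0.163 = 0.000362; Haaland gives 1/√f = -1.8 log₁₀[3.54e-05+0.000215] = 6.483, so f = 0.02379.
ΔP = f(L/D_h)(ρV²/2) = 0.02379·18.6/0.163·4.557 = 12.37 Pa.
ΔP = 0.0124 kPa.

ΔP ≈ 0.0124 kPa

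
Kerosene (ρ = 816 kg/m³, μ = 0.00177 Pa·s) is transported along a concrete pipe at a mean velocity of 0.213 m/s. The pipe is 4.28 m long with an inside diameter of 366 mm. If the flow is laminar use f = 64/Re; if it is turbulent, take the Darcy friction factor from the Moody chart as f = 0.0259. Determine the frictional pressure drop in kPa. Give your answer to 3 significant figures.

ΔP ≈ 0.00561 kPa

Reynolds number Re = ρVD/μ = 816 · 0.213 · 0.366 / 0.00177 = 3.594e+04.
Re > 4000 → turbulent; use the Moody-chart value f = 0.0259.
Darcy-Weisbach: ΔP = f(L/D)(ρV²/2) = 0.0259·(4.28/0.366)·(816·0.213²/2) = 0.0259·11.69·18.51 = 5.606 Pa.
ΔP = 5.606 Pa = 0.00561 kPa.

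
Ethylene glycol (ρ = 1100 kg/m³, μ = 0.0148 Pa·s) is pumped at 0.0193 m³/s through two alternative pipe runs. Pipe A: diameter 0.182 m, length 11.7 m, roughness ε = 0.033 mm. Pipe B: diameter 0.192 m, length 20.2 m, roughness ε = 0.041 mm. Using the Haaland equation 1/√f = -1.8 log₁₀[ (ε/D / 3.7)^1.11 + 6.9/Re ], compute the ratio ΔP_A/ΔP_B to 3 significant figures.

ΔP_A/ΔP_B ≈ 0.745

Pipe A: V = Q/A = 0.0193/0.02602 = 0.7419 m/s; Re = 1.004e+04; ε/D = 0.000181; Haaland → f = 0.03106; ΔP_A = f(L/D)(ρV²/2) = 604.4 Pa.
Pipe B: V = Q/A = 0.0193/0.02895 = 0.6666 m/s; Re = 9513; ε/D = 0.000214; Haaland → f = 0.03155; ΔP_B = f(L/D)(ρV²/2) = 811.2 Pa.
ΔP_A/ΔP_B = 604.4/811.2 = 0.745.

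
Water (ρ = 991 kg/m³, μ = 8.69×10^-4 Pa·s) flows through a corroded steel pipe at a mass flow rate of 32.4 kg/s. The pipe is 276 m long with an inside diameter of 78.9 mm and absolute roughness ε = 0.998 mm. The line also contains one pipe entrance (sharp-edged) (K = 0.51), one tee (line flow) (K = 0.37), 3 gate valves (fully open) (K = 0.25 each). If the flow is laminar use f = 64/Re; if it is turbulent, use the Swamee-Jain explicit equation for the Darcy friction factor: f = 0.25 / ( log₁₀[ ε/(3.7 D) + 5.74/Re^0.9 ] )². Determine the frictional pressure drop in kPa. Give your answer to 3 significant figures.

ΔP ≈ 3230 kPa

A = πD²/4 = π(0.0789)²/4 = 0.004889 m²; mean velocity V = ṁ/(ρA) = 32.4/(991 · 0.004889) = 6.687 m/s.
Reynolds number Re = ρVD/μ = 991 · 6.687 · 0.0789 / 0.000869 = 6.017e+05.
Re > 4000 → turbulent. Relative roughness ε/D = 0.000998/0.0789 = 0.0126. Swamee-Jain: f = 0.25/(log₁₀[0.0126/3.7 + 5.74/6.017e+05^0.9])² = 0.25/(log₁₀[0.00342 + 3.61e-05])² = 0.25/(-2.462)² = 0.04126.
Total minor-loss coefficient ΣK = 1·0.51 + 1·0.37 + 3·0.25 = 1.63.
ΔP = [f·L/D + ΣK]·(ρV²/2) = [0.04126·276/0.0789 + 1.63]·(991·6.687²/2) = [144.3 + 1.63]·2.216e+04 = 3.234e+06 Pa.
ΔP = 3.234e+06 Pa = 3230 kPa.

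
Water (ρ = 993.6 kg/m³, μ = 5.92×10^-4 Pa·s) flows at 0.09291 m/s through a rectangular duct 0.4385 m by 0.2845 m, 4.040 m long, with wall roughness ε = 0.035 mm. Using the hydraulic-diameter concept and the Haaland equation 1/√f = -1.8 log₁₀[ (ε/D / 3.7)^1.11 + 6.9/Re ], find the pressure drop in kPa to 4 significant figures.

Hydraulic diameter D_h = 4A/P = 4·(0.4385·0.2845)/(2·(0.4385+0.2845)) = 0.499/1.446 = 0.3451 m.
Re = ρVD_h/μ = 993.6·0.09291·0.3451/0.000592 = 5.381e+04.
ε/D_h = 3.5e-05/0.3451 = 0.000101; Haaland gives 1/√f = -1.8 log₁₀[8.63e-06+0.000128] = 6.955, so f = 0.02067.
ΔP = f(L/D_h)(ρV²/2) = 0.02067·4.04/0.3451·4.289 = 1.038 Pa.
ΔP = 0.001038 kPa.

ΔP ≈ 0.001038 kPa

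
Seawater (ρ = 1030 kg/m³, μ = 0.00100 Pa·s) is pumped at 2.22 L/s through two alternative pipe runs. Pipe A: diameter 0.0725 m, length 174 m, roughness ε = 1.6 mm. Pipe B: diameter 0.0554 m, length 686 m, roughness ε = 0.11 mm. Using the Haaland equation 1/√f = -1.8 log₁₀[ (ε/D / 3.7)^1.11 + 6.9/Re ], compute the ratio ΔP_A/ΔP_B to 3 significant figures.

Pipe A: V = Q/A = 0.00222/0.004128 = 0.5378 m/s; Re = 4.016e+04; ε/D = 0.0221; Haaland → f = 0.05152; ΔP_A = f(L/D)(ρV²/2) = 1.841e+04 Pa.
Pipe B: V = Q/A = 0.00222/0.002411 = 0.921 m/s; Re = 5.255e+04; ε/D = 0.00199; Haaland → f = 0.02613; ΔP_B = f(L/D)(ρV²/2) = 1.413e+05 Pa.
ΔP_A/ΔP_B = 1.841e+04/1.413e+05 = 0.130.

ΔP_A/ΔP_B ≈ 0.130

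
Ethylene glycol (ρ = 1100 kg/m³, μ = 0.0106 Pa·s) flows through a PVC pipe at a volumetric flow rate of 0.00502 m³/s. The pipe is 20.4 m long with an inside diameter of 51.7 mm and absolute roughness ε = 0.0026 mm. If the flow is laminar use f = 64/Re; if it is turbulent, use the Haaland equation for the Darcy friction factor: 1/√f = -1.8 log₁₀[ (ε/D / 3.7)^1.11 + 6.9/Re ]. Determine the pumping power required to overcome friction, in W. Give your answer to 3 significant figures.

P ≈ 180 W

Cross-sectional area A = πD²/4 = π(0.0517)²/4 = 0.002099 m²; mean velocity V = Q/A = 0.00502/0.002099 = 2.391 m/s.
Reynolds number Re = ρVD/μ = 1100 · 2.391 · 0.0517 / 0.0106 = 1.283e+04.
Re > 4000 → turbulent. Relative roughness ε/D = 2.6e-06/0.0517 = 5.03e-05. Haaland: 1/√f = -1.8 log₁₀[(5.03e-05/3.7)^1.11 + 6.9/1.283e+04] = -1.8 log₁₀[3.96e-06 + 0.000538] = 5.879, so f = 0.02893.
Darcy-Weisbach: ΔP = f(L/D)(ρV²/2) = 0.02893·(20.4/0.0517)·(1100·2.391²/2) = 0.02893·394.6·3145 = 3.59e+04 Pa.
Pumping power P = QΔP = 0.00502·3.59e+04 = 180.2 W = 180 W.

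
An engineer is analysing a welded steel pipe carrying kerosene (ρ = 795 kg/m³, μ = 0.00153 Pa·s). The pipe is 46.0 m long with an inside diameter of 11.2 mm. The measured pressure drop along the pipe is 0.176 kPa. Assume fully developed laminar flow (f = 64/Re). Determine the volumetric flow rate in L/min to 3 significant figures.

Q ≈ 0.0579 L/min

For laminar flow, f = 64/Re with Re = ρVD/μ, so Darcy-Weisbach reduces to ΔP = 32μLV/D². Solving for V: V = ΔP·D²/(32μL) = 176·(0.0112)²/(32·0.00153·46) = 0.009803 m/s.
Check: Re = ρVD/μ = 795·0.009803·0.0112/0.00153 = 57.05 < 2300, so the laminar assumption holds.
Q = V·A = 0.009803·(π/4·0.0112²) = 9.658e-07 m³/s = 0.0579 L/min.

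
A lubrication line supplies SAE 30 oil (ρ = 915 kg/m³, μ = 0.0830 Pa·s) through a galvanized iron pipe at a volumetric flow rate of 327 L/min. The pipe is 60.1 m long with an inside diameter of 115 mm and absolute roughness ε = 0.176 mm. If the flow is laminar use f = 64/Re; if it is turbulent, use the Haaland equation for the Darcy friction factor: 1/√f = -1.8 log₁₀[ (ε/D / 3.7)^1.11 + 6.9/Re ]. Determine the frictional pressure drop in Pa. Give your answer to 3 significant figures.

ΔP ≈ 6330 Pa

Q = 327 L/min = 327/60000 = 0.00545 m³/s.
Cross-sectional area A = πD²/4 = π(0.115)²/4 = 0.01039 m²; mean velocity V = Q/A = 0.00545/0.01039 = 0.5247 m/s.
Reynolds number Re = ρVD/μ = 915 · 0.5247 · 0.115 / 0.083 = 665.2.
Re < 2300 → laminar flow, so f = 64/Re = 64/665.2 = 0.09621 (the turbulent correlation is not needed).
Darcy-Weisbach: ΔP = f(L/D)(ρV²/2) = 0.09621·(60.1/0.115)·(915·0.5247²/2) = 0.09621·522.6·126 = 6333 Pa.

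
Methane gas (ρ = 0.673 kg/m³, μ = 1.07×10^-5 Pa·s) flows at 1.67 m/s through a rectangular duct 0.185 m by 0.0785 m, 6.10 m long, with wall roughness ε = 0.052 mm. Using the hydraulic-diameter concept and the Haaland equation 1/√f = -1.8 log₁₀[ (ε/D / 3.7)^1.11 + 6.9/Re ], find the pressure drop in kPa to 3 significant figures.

Hydraulic diameter D_h = 4A/P = 4·(0.185·0.0785)/(2·(0.185+0.0785)) = 0.05809/0.527 = 0.1102 m.
Re = ρVD_h/μ = 0.673·1.67·0.1102/1.07e-05 = 1.158e+04.
ε/D_h = 5.2e-05/0.1102 = 0.000472; Haaland gives 1/√f = -1.8 log₁₀[4.75e-05+0.000596] = 5.745, so f = 0.0303.
ΔP = f(L/D_h)(ρV²/2) = 0.0303·6.1/0.1102·0.9385 = 1.574 Pa.
ΔP = 0.00157 kPa.

ΔP ≈ 0.00157 kPa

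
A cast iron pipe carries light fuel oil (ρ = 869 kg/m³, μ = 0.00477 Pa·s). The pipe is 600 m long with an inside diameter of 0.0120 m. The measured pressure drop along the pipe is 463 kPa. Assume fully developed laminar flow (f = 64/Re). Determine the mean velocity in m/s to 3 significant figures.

For laminar flow, f = 64/Re with Re = ρVD/μ, so Darcy-Weisbach reduces to ΔP = 32μLV/D². Solving for V: V = ΔP·D²/(32μL) = 4.63e+05·(0.012)²/(32·0.00477·600) = 0.728 m/s.
Check: Re = ρVD/μ = 869·0.728·0.012/0.00477 = 1591 < 2300, so the laminar assumption holds.

V ≈ 0.728 m/s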